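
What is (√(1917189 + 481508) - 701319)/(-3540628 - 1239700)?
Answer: 701319/4780328 - √48953/682904 ≈ 0.14639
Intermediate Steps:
(√(1917189 + 481508) - 701319)/(-3540628 - 1239700) = (√2398697 - 701319)/(-4780328) = (7*√48953 - 701319)*(-1/4780328) = (-701319 + 7*√48953)*(-1/4780328) = 701319/4780328 - √48953/682904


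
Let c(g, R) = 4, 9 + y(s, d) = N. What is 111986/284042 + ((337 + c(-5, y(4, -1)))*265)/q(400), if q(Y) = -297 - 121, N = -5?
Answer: -1164574781/5396798 ≈ -215.79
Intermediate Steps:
y(s, d) = -14 (y(s, d) = -9 - 5 = -14)
q(Y) = -418
111986/284042 + ((337 + c(-5, y(4, -1)))*265)/q(400) = 111986/284042 + ((337 + 4)*265)/(-418) = 111986*(1/284042) + (341*265)*(-1/418) = 55993/142021 + 90365*(-1/418) = 55993/142021 - 8215/38 = -1164574781/5396798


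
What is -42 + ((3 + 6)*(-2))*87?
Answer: -1608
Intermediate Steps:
-42 + ((3 + 6)*(-2))*87 = -42 + (9*(-2))*87 = -42 - 18*87 = -42 - 1566 = -1608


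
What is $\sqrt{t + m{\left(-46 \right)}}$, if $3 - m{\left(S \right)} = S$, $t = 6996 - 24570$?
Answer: $5 i \sqrt{701} \approx 132.38 i$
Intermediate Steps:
$t = -17574$
$m{\left(S \right)} = 3 - S$
$\sqrt{t + m{\left(-46 \right)}} = \sqrt{-17574 + \left(3 - -46\right)} = \sqrt{-17574 + \left(3 + 46\right)} = \sqrt{-17574 + 49} = \sqrt{-17525} = 5 i \sqrt{701}$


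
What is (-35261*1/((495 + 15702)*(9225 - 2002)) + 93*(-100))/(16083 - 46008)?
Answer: 1088015693561/3500953610175 ≈ 0.31078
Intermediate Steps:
(-35261*1/((495 + 15702)*(9225 - 2002)) + 93*(-100))/(16083 - 46008) = (-35261/(7223*16197) - 9300)/(-29925) = (-35261/116990931 - 9300)*(-1/29925) = -1088015693561/116990931*(-1/29925) = 1088015693561/3500953610175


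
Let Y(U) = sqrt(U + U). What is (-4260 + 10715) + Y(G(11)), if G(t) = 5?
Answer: 6455 + sqrt(10) ≈ 6458.2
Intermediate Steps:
Y(U) = sqrt(2)*sqrt(U) (Y(U) = sqrt(2*U) = sqrt(2)*sqrt(U))
(-4260 + 10715) + Y(G(11)) = (-4260 + 10715) + sqrt(2)*sqrt(5) = 6455 + sqrt(10)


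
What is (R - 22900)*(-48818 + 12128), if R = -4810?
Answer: 1016679900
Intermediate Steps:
(R - 22900)*(-48818 + 12128) = (-4810 - 22900)*(-48818 + 12128) = -27710*(-36690) = 1016679900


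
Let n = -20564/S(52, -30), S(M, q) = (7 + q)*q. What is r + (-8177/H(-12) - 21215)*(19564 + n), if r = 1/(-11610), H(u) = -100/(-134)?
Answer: -4195426526179109/6675750 ≈ -6.2846e+8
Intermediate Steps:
H(u) = 50/67 (H(u) = -100*(-1/134) = 50/67)
S(M, q) = q*(7 + q)
n = -10282/345 (n = -20564*(-1/(30*(7 - 30))) = -20564/((-30*(-23))) = -20564/690 = -20564*1/690 = -10282/345 ≈ -29.803)
r = -1/11610 ≈ -8.6133e-5
r + (-8177/H(-12) - 21215)*(19564 + n) = -1/11610 + (-8177/50/67 - 21215)*(19564 - 10282/345) = -1/11610 + (-8177*67/50 - 21215)*(6739298/345) = -1/11610 + (-547859/50 - 21215)*(6739298/345) = -1/11610 - 1608609/50*6739298/345 = -1/11610 - 1806815902747/2875 = -4195426526179109/6675750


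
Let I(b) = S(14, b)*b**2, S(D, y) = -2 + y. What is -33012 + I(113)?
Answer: 1384347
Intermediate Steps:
I(b) = b**2*(-2 + b) (I(b) = (-2 + b)*b**2 = b**2*(-2 + b))
-33012 + I(113) = -33012 + 113**2*(-2 + 113) = -33012 + 12769*111 = -33012 + 1417359 = 1384347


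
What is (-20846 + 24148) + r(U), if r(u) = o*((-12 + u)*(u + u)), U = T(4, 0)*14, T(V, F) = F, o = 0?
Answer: 3302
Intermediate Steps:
U = 0 (U = 0*14 = 0)
r(u) = 0 (r(u) = 0*((-12 + u)*(u + u)) = 0*((-12 + u)*(2*u)) = 0*(2*u*(-12 + u)) = 0)
(-20846 + 24148) + r(U) = (-20846 + 24148) + 0 = 3302 + 0 = 3302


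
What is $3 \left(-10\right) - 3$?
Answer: $-33$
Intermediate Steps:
$3 \left(-10\right) - 3 = -30 - 3 = -33$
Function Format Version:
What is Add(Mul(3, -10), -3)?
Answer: -33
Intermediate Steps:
Add(Mul(3, -10), -3) = Add(-30, -3) = -33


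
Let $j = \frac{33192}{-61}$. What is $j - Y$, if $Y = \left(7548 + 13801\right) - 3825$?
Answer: $- \frac{1102156}{61} \approx -18068.0$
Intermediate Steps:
$j = - \frac{33192}{61}$ ($j = 33192 \left(- \frac{1}{61}\right) = - \frac{33192}{61} \approx -544.13$)
$Y = 17524$ ($Y = 21349 - 3825 = 17524$)
$j - Y = - \frac{33192}{61} - 17524 = - \frac{1102156}{61}$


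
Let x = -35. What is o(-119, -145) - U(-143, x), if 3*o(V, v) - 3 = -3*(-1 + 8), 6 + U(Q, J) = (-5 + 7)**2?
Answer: -4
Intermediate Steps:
U(Q, J) = -2 (U(Q, J) = -6 + (-5 + 7)**2 = -6 + 2**2 = -6 + 4 = -2)
o(V, v) = -6 (o(V, v) = 1 + (-3*(-1 + 8))/3 = 1 + (-3*7)/3 = 1 + (1/3)*(-21) = 1 - 7 = -6)
o(-119, -145) - U(-143, x) = -6 - 1*(-2) = -6 + 2 = -4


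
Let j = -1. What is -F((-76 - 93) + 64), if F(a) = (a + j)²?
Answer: -11236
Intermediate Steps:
F(a) = (-1 + a)² (F(a) = (a - 1)² = (-1 + a)²)
-F((-76 - 93) + 64) = -(-1 + ((-76 - 93) + 64))² = -(-1 + (-169 + 64))² = -(-1 - 105)² = -1*(-106)² = -1*11236 = -11236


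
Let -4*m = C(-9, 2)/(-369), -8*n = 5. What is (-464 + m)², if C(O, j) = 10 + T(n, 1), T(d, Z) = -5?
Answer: 469031849881/2178576 ≈ 2.1529e+5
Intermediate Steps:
n = -5/8 (n = -⅛*5 = -5/8 ≈ -0.62500)
C(O, j) = 5 (C(O, j) = 10 - 5 = 5)
m = 5/1476 (m = -5/(4*(-369)) = -5*(-1)/(4*369) = -¼*(-5/369) = 5/1476 ≈ 0.0033875)
(-464 + m)² = (-464 + 5/1476)² = (-684859/1476)² = 469031849881/2178576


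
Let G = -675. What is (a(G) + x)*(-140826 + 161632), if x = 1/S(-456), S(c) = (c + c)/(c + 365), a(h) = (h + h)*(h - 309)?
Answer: 12603243769073/456 ≈ 2.7639e+10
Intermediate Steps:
a(h) = 2*h*(-309 + h) (a(h) = (2*h)*(-309 + h) = 2*h*(-309 + h))
S(c) = 2*c/(365 + c) (S(c) = (2*c)/(365 + c) = 2*c/(365 + c))
x = 91/912 (x = 1/(2*(-456)/(365 - 456)) = 1/(2*(-456)/(-91)) = 1/(2*(-456)*(-1/91)) = 1/(912/91) = 91/912 ≈ 0.099781)
(a(G) + x)*(-140826 + 161632) = (2*(-675)*(-309 - 675) + 91/912)*(-140826 + 161632) = (2*(-675)*(-984) + 91/912)*20806 = (1328400 + 91/912)*20806 = (1211500891/912)*20806 = 12603243769073/456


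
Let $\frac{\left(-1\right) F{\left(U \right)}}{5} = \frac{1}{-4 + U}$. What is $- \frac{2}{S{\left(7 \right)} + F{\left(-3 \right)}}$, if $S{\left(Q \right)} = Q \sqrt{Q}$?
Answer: $\frac{35}{8391} - \frac{343 \sqrt{7}}{8391} \approx -0.10398$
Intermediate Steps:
$F{\left(U \right)} = - \frac{5}{-4 + U}$
$S{\left(Q \right)} = Q^{\frac{3}{2}}$
$- \frac{2}{S{\left(7 \right)} + F{\left(-3 \right)}} = - \frac{2}{7^{\frac{3}{2}} - \frac{5}{-4 - 3}} = - \frac{2}{7 \sqrt{7} - \frac{5}{-7}} = - \frac{2}{7 \sqrt{7} - - \frac{5}{7}} = - \frac{2}{7 \sqrt{7} + \frac{5}{7}} = - \frac{2}{\frac{5}{7} + 7 \sqrt{7}}$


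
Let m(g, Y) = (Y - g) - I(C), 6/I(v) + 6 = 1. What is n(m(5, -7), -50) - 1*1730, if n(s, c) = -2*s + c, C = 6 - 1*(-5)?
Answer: -8792/5 ≈ -1758.4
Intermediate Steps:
C = 11 (C = 6 + 5 = 11)
I(v) = -6/5 (I(v) = 6/(-6 + 1) = 6/(-5) = 6*(-1/5) = -6/5)
m(g, Y) = 6/5 + Y - g (m(g, Y) = (Y - g) - 1*(-6/5) = (Y - g) + 6/5 = 6/5 + Y - g)
n(s, c) = c - 2*s
n(m(5, -7), -50) - 1*1730 = (-50 - 2*(6/5 - 7 - 1*5)) - 1*1730 = (-50 - 2*(6/5 - 7 - 5)) - 1730 = (-50 - 2*(-54/5)) - 1730 = (-50 + 108/5) - 1730 = -142/5 - 1730 = -8792/5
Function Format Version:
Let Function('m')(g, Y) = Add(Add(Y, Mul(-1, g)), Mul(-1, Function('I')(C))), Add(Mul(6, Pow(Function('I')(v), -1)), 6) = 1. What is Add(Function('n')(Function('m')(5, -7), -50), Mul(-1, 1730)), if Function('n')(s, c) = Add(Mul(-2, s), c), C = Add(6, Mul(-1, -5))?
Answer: Rational(-8792, 5) ≈ -1758.4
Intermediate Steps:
C = 11 (C = Add(6, 5) = 11)
Function('I')(v) = Rational(-6, 5) (Function('I')(v) = Mul(6, Pow(Add(-6, 1), -1)) = Mul(6, Pow(-5, -1)) = Mul(6, Rational(-1, 5)) = Rational(-6, 5))
Function('m')(g, Y) = Add(Rational(6, 5), Y, Mul(-1, g)) (Function('m')(g, Y) = Add(Add(Y, Mul(-1, g)), Mul(-1, Rational(-6, 5))) = Add(Add(Y, Mul(-1, g)), Rational(6, 5)) = Add(Rational(6, 5), Y, Mul(-1, g)))
Function('n')(s, c) = Add(c, Mul(-2, s))
Add(Function('n')(Function('m')(5, -7), -50), Mul(-1, 1730)) = Add(Add(-50, Mul(-2, Add(Rational(6, 5), -7, Mul(-1, 5)))), Mul(-1, 1730)) = Add(Add(-50, Mul(-2, Add(Rational(6, 5), -7, -5))), -1730) = Add(Add(-50, Mul(-2, Rational(-54, 5))), -1730) = Add(Add(-50, Rational(108, 5)), -1730) = Add(Rational(-142, 5), -1730) = Rational(-8792, 5)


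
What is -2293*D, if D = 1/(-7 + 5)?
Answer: 2293/2 ≈ 1146.5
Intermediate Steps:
D = -1/2 (D = 1/(-2) = -1/2 ≈ -0.50000)
-2293*D = -2293*(-1/2) = 2293/2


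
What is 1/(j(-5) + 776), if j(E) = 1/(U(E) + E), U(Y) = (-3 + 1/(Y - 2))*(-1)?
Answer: 13/10081 ≈ 0.0012896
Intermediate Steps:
U(Y) = 3 - 1/(-2 + Y) (U(Y) = (-3 + 1/(-2 + Y))*(-1) = 3 - 1/(-2 + Y))
j(E) = 1/(E + (-7 + 3*E)/(-2 + E)) (j(E) = 1/((-7 + 3*E)/(-2 + E) + E) = 1/(E + (-7 + 3*E)/(-2 + E)))
1/(j(-5) + 776) = 1/((-2 - 5)/(-7 - 5 + (-5)²) + 776) = 1/(-7/(-7 - 5 + 25) + 776) = 1/(-7/13 + 776) = 1/(10081/13) = 13/10081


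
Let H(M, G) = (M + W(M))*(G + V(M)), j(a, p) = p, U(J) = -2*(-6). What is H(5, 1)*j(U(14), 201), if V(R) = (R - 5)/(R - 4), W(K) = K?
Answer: 2010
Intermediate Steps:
U(J) = 12
V(R) = (-5 + R)/(-4 + R)
H(M, G) = 2*M*(G + (-5 + M)/(-4 + M)) (H(M, G) = (M + M)*(G + (-5 + M)/(-4 + M)) = (2*M)*(G + (-5 + M)/(-4 + M)) = 2*M*(G + (-5 + M)/(-4 + M)))
H(5, 1)*j(U(14), 201) = (2*5*(-5 + 5 + 1*(-4 + 5))/(-4 + 5))*201 = (2*5*(-5 + 5 + 1*1)/1)*201 = (2*5*1*(-5 + 5 + 1))*201 = (2*5*1*1)*201 = 10*201 = 2010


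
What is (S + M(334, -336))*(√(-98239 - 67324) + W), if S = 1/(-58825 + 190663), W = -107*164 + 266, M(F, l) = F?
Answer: -380496869413/65919 + 44033893*I*√165563/131838 ≈ -5.7722e+6 + 1.359e+5*I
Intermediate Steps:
W = -17282 (W = -17548 + 266 = -17282)
S = 1/131838 ≈ 7.5851e-6
(S + M(334, -336))*(√(-98239 - 67324) + W) = (1/131838 + 334)*(√(-98239 - 67324) - 17282) = 44033893*(√(-165563) - 17282)/131838 = 44033893*(I*√165563 - 17282)/131838 = 44033893*(-17282 + I*√165563)/131838 = -380496869413/65919 + 44033893*I*√165563/131838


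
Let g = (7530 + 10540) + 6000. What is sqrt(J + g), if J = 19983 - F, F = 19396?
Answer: sqrt(24657) ≈ 157.03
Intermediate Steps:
g = 24070 (g = 18070 + 6000 = 24070)
J = 587 (J = 19983 - 1*19396 = 19983 - 19396 = 587)
sqrt(J + g) = sqrt(587 + 24070) = sqrt(24657)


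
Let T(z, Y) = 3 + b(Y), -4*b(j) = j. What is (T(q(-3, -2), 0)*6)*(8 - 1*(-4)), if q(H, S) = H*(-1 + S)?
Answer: 216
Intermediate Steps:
b(j) = -j/4
T(z, Y) = 3 - Y/4
(T(q(-3, -2), 0)*6)*(8 - 1*(-4)) = ((3 - ¼*0)*6)*(8 - 1*(-4)) = ((3 + 0)*6)*(8 + 4) = (3*6)*12 = 18*12 = 216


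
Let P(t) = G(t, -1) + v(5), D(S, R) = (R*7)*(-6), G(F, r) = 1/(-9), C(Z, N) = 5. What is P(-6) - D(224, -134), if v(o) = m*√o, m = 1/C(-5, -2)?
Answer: -50653/9 + √5/5 ≈ -5627.7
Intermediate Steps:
G(F, r) = -⅑
m = ⅕ (m = 1/5 = ⅕ ≈ 0.20000)
D(S, R) = -42*R (D(S, R) = (7*R)*(-6) = -42*R)
v(o) = √o/5
P(t) = -⅑ + √5/5
P(-6) - D(224, -134) = (-⅑ + √5/5) - (-42)*(-134) = (-⅑ + √5/5) - 1*5628 = (-⅑ + √5/5) - 5628 = -50653/9 + √5/5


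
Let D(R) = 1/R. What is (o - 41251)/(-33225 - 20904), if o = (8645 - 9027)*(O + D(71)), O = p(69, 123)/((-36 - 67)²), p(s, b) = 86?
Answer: 31078247119/40772073831 ≈ 0.76224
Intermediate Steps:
O = 86/10609 (O = 86/((-36 - 67)²) = 86/((-103)²) = 86/10609 ≈ 0.0081063)
o = -6385130/753239 (o = (8645 - 9027)*(86/10609 + 1/71) = -382*(86/10609 + 1/71) = -382*16715/753239 = -6385130/753239 ≈ -8.4769)
(o - 41251)/(-33225 - 20904) = (-6385130/753239 - 41251)/(-33225 - 20904) = -31078247119/753239/(-54129) = -31078247119/753239*(-1/54129) = 31078247119/40772073831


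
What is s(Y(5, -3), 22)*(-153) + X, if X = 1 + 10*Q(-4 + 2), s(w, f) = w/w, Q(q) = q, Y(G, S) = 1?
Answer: -172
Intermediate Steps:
s(w, f) = 1
X = -19 (X = 1 + 10*(-4 + 2) = 1 + 10*(-2) = 1 - 20 = -19)
s(Y(5, -3), 22)*(-153) + X = 1*(-153) - 19 = -153 - 19 = -172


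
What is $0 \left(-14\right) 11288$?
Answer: $0$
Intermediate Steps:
$0 \left(-14\right) 11288 = 0 \cdot 11288 = 0$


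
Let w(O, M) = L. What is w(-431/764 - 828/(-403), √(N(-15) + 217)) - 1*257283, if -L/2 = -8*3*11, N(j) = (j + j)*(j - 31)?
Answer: -256755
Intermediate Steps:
N(j) = 2*j*(-31 + j) (N(j) = (2*j)*(-31 + j) = 2*j*(-31 + j))
L = 528 (L = -2*(-8*3)*11 = -(-48)*11 = -2*(-264) = 528)
w(O, M) = 528
w(-431/764 - 828/(-403), √(N(-15) + 217)) - 1*257283 = 528 - 1*257283 = 528 - 257283 = -256755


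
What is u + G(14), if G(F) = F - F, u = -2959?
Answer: -2959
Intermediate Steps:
G(F) = 0
u + G(14) = -2959 + 0 = -2959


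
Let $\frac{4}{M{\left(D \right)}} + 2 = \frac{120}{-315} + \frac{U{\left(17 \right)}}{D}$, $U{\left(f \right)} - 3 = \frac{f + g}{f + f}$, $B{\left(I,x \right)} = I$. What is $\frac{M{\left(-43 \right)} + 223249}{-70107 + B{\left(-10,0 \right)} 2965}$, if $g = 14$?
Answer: $- \frac{16942913549}{7570858001} \approx -2.2379$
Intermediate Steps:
$U{\left(f \right)} = 3 + \frac{14 + f}{2 f}$ ($U{\left(f \right)} = 3 + \frac{f + 14}{f + f} = 3 + \frac{14 + f}{2 f}$)
$M{\left(D \right)} = \frac{4}{- \frac{50}{21} + \frac{133}{34 D}}$ ($M{\left(D \right)} = \frac{4}{-2 + \left(\frac{120}{-315} + \frac{\frac{7}{2} + \frac{7}{17}}{D}\right)} = \frac{4}{-2 + \left(120 \left(- \frac{1}{315}\right) + \frac{\frac{7}{2} + 7 \cdot \frac{1}{17}}{D}\right)} = \frac{4}{-2 - \left(\frac{8}{21} - \frac{\frac{7}{2} + \frac{7}{17}}{D}\right)} = \frac{4}{-2 - \left(\frac{8}{21} - \frac{133}{34 D}\right)} = \frac{4}{- \frac{50}{21} + \frac{133}{34 D}}$)
$\frac{M{\left(-43 \right)} + 223249}{-70107 + B{\left(-10,0 \right)} 2965} = \frac{\left(-2856\right) \left(-43\right) \frac{1}{-2793 + 1700 \left(-43\right)} + 223249}{-70107 - 29650} = \frac{\left(-2856\right) \left(-43\right) \frac{1}{-2793 - 73100} + 223249}{-70107 - 29650} = \frac{\left(-2856\right) \left(-43\right) \frac{1}{-75893} + 223249}{-99757} = \left(\left(-2856\right) \left(-43\right) \left(- \frac{1}{75893}\right) + 223249\right) \left(- \frac{1}{99757}\right) = \left(- \frac{122808}{75893} + 223249\right) \left(- \frac{1}{99757}\right) = \frac{16942913549}{75893} \left(- \frac{1}{99757}\right) = - \frac{16942913549}{7570858001}$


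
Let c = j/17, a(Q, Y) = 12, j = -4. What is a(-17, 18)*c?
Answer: -48/17 ≈ -2.8235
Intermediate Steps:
c = -4/17 ≈ -0.23529
a(-17, 18)*c = 12*(-4/17) = -48/17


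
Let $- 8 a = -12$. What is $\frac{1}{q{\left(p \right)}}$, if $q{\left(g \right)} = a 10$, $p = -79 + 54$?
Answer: $\frac{1}{15} \approx 0.066667$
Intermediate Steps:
$a = \frac{3}{2}$ ($a = \left(- \frac{1}{8}\right) \left(-12\right) = \frac{3}{2} \approx 1.5$)
$p = -25$
$q{\left(g \right)} = 15$ ($q{\left(g \right)} = \frac{3}{2} \cdot 10 = 15$)
$\frac{1}{q{\left(p \right)}} = \frac{1}{15}$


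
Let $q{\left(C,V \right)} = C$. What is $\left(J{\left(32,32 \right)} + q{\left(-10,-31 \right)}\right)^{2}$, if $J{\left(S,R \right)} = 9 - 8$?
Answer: $81$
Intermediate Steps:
$J{\left(S,R \right)} = 1$ ($J{\left(S,R \right)} = 9 - 8 = 1$)
$\left(J{\left(32,32 \right)} + q{\left(-10,-31 \right)}\right)^{2} = \left(1 - 10\right)^{2} = \left(-9\right)^{2} = 81$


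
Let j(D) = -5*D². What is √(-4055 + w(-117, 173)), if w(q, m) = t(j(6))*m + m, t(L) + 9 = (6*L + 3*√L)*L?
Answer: √(33625761 - 560520*I*√5) ≈ 5799.8 - 108.1*I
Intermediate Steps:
t(L) = -9 + L*(3*√L + 6*L) (t(L) = -9 + (6*L + 3*√L)*L = -9 + (3*√L + 6*L)*L = -9 + L*(3*√L + 6*L))
w(q, m) = m + m*(194391 - 3240*I*√5) (w(q, m) = (-9 + 3*(-5*6²)^(3/2) + 6*(-5*6²)²)*m + m = (-9 + 3*(-5*36)^(3/2) + 6*(-5*36)²)*m + m = (-9 + 3*(-180)^(3/2) + 6*(-180)²)*m + m = (-9 + 3*(-1080*I*√5) + 6*32400)*m + m = (-9 - 3240*I*√5 + 194400)*m + m = (194391 - 3240*I*√5)*m + m = m*(194391 - 3240*I*√5) + m = m + m*(194391 - 3240*I*√5))
√(-4055 + w(-117, 173)) = √(-4055 + 8*173*(24299 - 405*I*√5)) = √(-4055 + (33629816 - 560520*I*√5)) = √(33625761 - 560520*I*√5)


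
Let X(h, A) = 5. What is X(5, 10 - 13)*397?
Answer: 1985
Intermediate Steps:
X(5, 10 - 13)*397 = 5*397 = 1985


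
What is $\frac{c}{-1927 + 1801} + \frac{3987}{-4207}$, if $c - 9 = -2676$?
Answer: $\frac{510367}{25242} \approx 20.219$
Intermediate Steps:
$c = -2667$ ($c = 9 - 2676 = -2667$)
$\frac{c}{-1927 + 1801} + \frac{3987}{-4207} = - \frac{2667}{-1927 + 1801} + \frac{3987}{-4207} = - \frac{2667}{-126} + 3987 \left(- \frac{1}{4207}\right) = \left(-2667\right) \left(- \frac{1}{126}\right) - \frac{3987}{4207} = \frac{127}{6} - \frac{3987}{4207} = \frac{510367}{25242}$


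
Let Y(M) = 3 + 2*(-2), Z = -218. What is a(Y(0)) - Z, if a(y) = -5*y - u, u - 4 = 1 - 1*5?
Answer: 223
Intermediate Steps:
u = 0 (u = 4 + (1 - 1*5) = 4 + (1 - 5) = 4 - 4 = 0)
Y(M) = -1 (Y(M) = 3 - 4 = -1)
a(y) = -5*y (a(y) = -5*y - 1*0 = -5*y + 0 = -5*y)
a(Y(0)) - Z = -5*(-1) - 1*(-218) = 5 + 218 = 223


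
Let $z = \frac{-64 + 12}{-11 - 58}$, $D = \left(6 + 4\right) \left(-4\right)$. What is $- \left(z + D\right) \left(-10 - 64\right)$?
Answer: $- \frac{200392}{69} \approx -2904.2$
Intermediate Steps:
$D = -40$ ($D = 10 \left(-4\right) = -40$)
$z = \frac{52}{69}$ ($z = - \frac{52}{-69} = \left(-52\right) \left(- \frac{1}{69}\right) = \frac{52}{69} \approx 0.75362$)
$- \left(z + D\right) \left(-10 - 64\right) = - \left(\frac{52}{69} - 40\right) \left(-10 - 64\right) = - \frac{\left(-2708\right) \left(-10 - 64\right)}{69} = - \frac{\left(-2708\right) \left(-74\right)}{69} = \left(-1\right) \frac{200392}{69} = - \frac{200392}{69}$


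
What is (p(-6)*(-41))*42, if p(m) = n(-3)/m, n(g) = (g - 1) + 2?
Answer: -574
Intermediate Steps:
n(g) = 1 + g (n(g) = (-1 + g) + 2 = 1 + g)
p(m) = -2/m (p(m) = (1 - 3)/m = -2/m)
(p(-6)*(-41))*42 = (-2/(-6)*(-41))*42 = (-2*(-1/6)*(-41))*42 = ((1/3)*(-41))*42 = -41/3*42 = -574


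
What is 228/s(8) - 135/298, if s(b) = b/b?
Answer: 67809/298 ≈ 227.55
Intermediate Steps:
s(b) = 1
228/s(8) - 135/298 = 228/1 - 135/298 = 228*1 - 135*1/298 = 228 - 135/298 = 67809/298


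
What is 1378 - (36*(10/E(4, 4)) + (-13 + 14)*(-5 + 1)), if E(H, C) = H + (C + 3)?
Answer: 14842/11 ≈ 1349.3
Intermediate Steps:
E(H, C) = 3 + C + H (E(H, C) = H + (3 + C) = 3 + C + H)
1378 - (36*(10/E(4, 4)) + (-13 + 14)*(-5 + 1)) = 1378 - (36*(10/(3 + 4 + 4)) + (-13 + 14)*(-5 + 1)) = 1378 - (36*(10/11) + 1*(-4)) = 1378 - (36*(10*(1/11)) - 4) = 1378 - (36*(10/11) - 4) = 1378 - (360/11 - 4) = 1378 - 1*316/11 = 1378 - 316/11 = 14842/11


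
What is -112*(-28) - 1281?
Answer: 1855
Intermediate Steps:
-112*(-28) - 1281 = 3136 - 1281 = 1855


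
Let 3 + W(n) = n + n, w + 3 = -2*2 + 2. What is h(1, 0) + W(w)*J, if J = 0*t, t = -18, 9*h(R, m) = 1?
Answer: 1/9 ≈ 0.11111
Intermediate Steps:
h(R, m) = 1/9 (h(R, m) = (1/9)*1 = 1/9)
w = -5 (w = -3 + (-2*2 + 2) = -3 + (-4 + 2) = -3 - 2 = -5)
J = 0 (J = 0*(-18) = 0)
W(n) = -3 + 2*n (W(n) = -3 + (n + n) = -3 + 2*n)
h(1, 0) + W(w)*J = 1/9 + (-3 + 2*(-5))*0 = 1/9 + (-3 - 10)*0 = 1/9 - 13*0 = 1/9 + 0 = 1/9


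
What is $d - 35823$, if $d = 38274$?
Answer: $2451$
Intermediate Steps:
$d - 35823 = 38274 - 35823 = 2451$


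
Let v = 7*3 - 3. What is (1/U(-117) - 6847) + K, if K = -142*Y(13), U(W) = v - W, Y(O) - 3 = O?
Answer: -1231064/135 ≈ -9119.0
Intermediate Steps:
v = 18 (v = 21 - 3 = 18)
Y(O) = 3 + O
U(W) = 18 - W
K = -2272 (K = -142*(3 + 13) = -142*16 = -2272)
(1/U(-117) - 6847) + K = (1/(18 - 1*(-117)) - 6847) - 2272 = (1/(18 + 117) - 6847) - 2272 = (1/135 - 6847) - 2272 = -924344/135 - 2272 = -1231064/135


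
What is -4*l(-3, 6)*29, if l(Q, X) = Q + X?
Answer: -348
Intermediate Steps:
-4*l(-3, 6)*29 = -4*(-3 + 6)*29 = -4*3*29 = -12*29 = -348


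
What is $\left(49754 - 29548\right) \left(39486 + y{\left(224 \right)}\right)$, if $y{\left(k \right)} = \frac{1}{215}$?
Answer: $\frac{171538655146}{215} \approx 7.9785 \cdot 10^{8}$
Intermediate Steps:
$y{\left(k \right)} = \frac{1}{215}$
$\left(49754 - 29548\right) \left(39486 + y{\left(224 \right)}\right) = \left(49754 - 29548\right) \left(39486 + \frac{1}{215}\right) = 20206 \cdot \frac{8489491}{215} = \frac{171538655146}{215}$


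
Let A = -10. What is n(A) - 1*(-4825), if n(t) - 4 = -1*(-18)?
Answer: 4847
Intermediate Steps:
n(t) = 22 (n(t) = 4 - 1*(-18) = 4 + 18 = 22)
n(A) - 1*(-4825) = 22 - 1*(-4825) = 22 + 4825 = 4847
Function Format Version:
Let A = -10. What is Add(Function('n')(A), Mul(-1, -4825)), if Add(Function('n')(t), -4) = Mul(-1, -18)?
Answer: 4847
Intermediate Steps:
Function('n')(t) = 22 (Function('n')(t) = Add(4, Mul(-1, -18)) = Add(4, 18) = 22)
Add(Function('n')(A), Mul(-1, -4825)) = Add(22, Mul(-1, -4825)) = Add(22, 4825) = 4847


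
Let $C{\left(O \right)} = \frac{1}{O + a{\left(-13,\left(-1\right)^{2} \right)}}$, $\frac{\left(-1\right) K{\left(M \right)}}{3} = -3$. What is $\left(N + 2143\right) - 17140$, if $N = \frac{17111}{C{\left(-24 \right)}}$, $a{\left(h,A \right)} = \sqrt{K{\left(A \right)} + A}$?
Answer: $-425661 + 17111 \sqrt{10} \approx -3.7155 \cdot 10^{5}$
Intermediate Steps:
$K{\left(M \right)} = 9$ ($K{\left(M \right)} = \left(-3\right) \left(-3\right) = 9$)
$a{\left(h,A \right)} = \sqrt{9 + A}$
$C{\left(O \right)} = \frac{1}{O + \sqrt{10}}$ ($C{\left(O \right)} = \frac{1}{O + \sqrt{9 + \left(-1\right)^{2}}} = \frac{1}{O + \sqrt{9 + 1}} = \frac{1}{O + \sqrt{10}}$)
$N = -410664 + 17111 \sqrt{10}$ ($N = \frac{17111}{\frac{1}{-24 + \sqrt{10}}} = 17111 \left(-24 + \sqrt{10}\right) = -410664 + 17111 \sqrt{10} \approx -3.5655 \cdot 10^{5}$)
$\left(N + 2143\right) - 17140 = \left(\left(-410664 + 17111 \sqrt{10}\right) + 2143\right) - 17140 = \left(-408521 + 17111 \sqrt{10}\right) - 17140 = -425661 + 17111 \sqrt{10}$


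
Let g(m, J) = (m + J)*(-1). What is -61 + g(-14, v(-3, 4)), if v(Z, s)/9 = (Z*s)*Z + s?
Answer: -407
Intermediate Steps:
v(Z, s) = 9*s + 9*s*Z² (v(Z, s) = 9*((Z*s)*Z + s) = 9*(s*Z² + s) = 9*(s + s*Z²) = 9*s + 9*s*Z²)
g(m, J) = -J - m (g(m, J) = (J + m)*(-1) = -J - m)
-61 + g(-14, v(-3, 4)) = -61 + (-9*4*(1 + (-3)²) - 1*(-14)) = -61 + (-9*4*(1 + 9) + 14) = -61 + (-9*4*10 + 14) = -61 + (-1*360 + 14) = -61 + (-360 + 14) = -61 - 346 = -407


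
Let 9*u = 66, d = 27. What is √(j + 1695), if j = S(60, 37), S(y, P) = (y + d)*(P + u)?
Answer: 4*√347 ≈ 74.512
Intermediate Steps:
u = 22/3 (u = (⅑)*66 = 22/3 ≈ 7.3333)
S(y, P) = (27 + y)*(22/3 + P) (S(y, P) = (y + 27)*(P + 22/3) = (27 + y)*(22/3 + P))
j = 3857 (j = 198 + 27*37 + (22/3)*60 + 37*60 = 198 + 999 + 440 + 2220 = 3857)
√(j + 1695) = √(3857 + 1695) = √5552 = 4*√347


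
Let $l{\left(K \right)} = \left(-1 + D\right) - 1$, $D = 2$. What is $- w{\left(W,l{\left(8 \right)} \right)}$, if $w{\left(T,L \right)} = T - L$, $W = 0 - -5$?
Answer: $-5$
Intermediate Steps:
$W = 5$ ($W = 0 + 5 = 5$)
$l{\left(K \right)} = 0$ ($l{\left(K \right)} = \left(-1 + 2\right) - 1 = 1 - 1 = 0$)
$- w{\left(W,l{\left(8 \right)} \right)} = - (5 - 0) = - (5 + 0) = \left(-1\right) 5 = -5$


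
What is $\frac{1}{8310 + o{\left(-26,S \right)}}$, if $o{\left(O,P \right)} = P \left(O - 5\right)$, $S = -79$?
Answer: $\frac{1}{10759} \approx 9.2945 \cdot 10^{-5}$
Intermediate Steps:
$o{\left(O,P \right)} = P \left(-5 + O\right)$
$\frac{1}{8310 + o{\left(-26,S \right)}} = \frac{1}{8310 - 79 \left(-5 - 26\right)} = \frac{1}{8310 - -2449} = \frac{1}{8310 + 2449} = \frac{1}{10759}$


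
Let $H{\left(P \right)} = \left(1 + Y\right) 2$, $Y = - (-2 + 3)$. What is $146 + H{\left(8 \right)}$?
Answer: $146$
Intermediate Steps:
$Y = -1$ ($Y = \left(-1\right) 1 = -1$)
$H{\left(P \right)} = 0$ ($H{\left(P \right)} = \left(1 - 1\right) 2 = 0 \cdot 2 = 0$)
$146 + H{\left(8 \right)} = 146 + 0 = 146$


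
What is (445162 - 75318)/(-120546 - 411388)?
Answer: -184922/265967 ≈ -0.69528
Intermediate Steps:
(445162 - 75318)/(-120546 - 411388) = 369844/(-531934) = 369844*(-1/531934) = -184922/265967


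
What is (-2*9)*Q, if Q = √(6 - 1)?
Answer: -18*√5 ≈ -40.249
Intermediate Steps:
Q = √5 ≈ 2.2361
(-2*9)*Q = (-2*9)*√5 = -18*√5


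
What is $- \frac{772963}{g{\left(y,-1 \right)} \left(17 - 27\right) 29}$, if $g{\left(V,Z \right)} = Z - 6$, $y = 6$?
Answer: $- \frac{772963}{2030} \approx -380.77$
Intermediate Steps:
$g{\left(V,Z \right)} = -6 + Z$ ($g{\left(V,Z \right)} = Z - 6 = -6 + Z$)
$- \frac{772963}{g{\left(y,-1 \right)} \left(17 - 27\right) 29} = - \frac{772963}{\left(-6 - 1\right) \left(17 - 27\right) 29} = - \frac{772963}{\left(-7\right) \left(-10\right) 29} = - \frac{772963}{70 \cdot 29} = - \frac{772963}{2030}$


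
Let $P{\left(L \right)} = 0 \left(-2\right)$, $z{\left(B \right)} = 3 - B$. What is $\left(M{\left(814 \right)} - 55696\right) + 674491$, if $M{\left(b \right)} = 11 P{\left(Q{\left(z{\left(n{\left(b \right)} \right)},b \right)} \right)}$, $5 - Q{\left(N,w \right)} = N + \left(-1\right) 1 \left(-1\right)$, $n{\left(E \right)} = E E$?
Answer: $618795$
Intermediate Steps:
$n{\left(E \right)} = E^{2}$
$Q{\left(N,w \right)} = 4 - N$ ($Q{\left(N,w \right)} = 5 - \left(N + \left(-1\right) 1 \left(-1\right)\right) = 5 - \left(N - -1\right) = 5 - \left(N + 1\right) = 5 - \left(1 + N\right) = 4 - N$)
$P{\left(L \right)} = 0$
$M{\left(b \right)} = 0$ ($M{\left(b \right)} = 11 \cdot 0 = 0$)
$\left(M{\left(814 \right)} - 55696\right) + 674491 = \left(0 - 55696\right) + 674491 = -55696 + 674491 = 618795$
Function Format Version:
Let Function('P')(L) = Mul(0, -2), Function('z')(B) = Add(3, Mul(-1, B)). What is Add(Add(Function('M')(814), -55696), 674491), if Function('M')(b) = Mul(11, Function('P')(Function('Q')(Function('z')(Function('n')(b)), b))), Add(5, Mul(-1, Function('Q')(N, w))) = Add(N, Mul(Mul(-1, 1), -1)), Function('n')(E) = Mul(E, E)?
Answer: 618795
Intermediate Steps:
Function('n')(E) = Pow(E, 2)
Function('Q')(N, w) = Add(4, Mul(-1, N)) (Function('Q')(N, w) = Add(5, Mul(-1, Add(N, Mul(Mul(-1, 1), -1)))) = Add(5, Mul(-1, Add(N, Mul(-1, -1)))) = Add(5, Mul(-1, Add(N, 1))) = Add(5, Mul(-1, Add(1, N))) = Add(5, Add(-1, Mul(-1, N))) = Add(4, Mul(-1, N)))
Function('P')(L) = 0
Function('M')(b) = 0 (Function('M')(b) = Mul(11, 0) = 0)
Add(Add(Function('M')(814), -55696), 674491) = Add(Add(0, -55696), 674491) = Add(-55696, 674491) = 618795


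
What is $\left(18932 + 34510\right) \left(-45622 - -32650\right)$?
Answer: $-693249624$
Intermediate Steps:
$\left(18932 + 34510\right) \left(-45622 - -32650\right) = 53442 \left(-45622 + 32650\right) = 53442 \left(-12972\right) = -693249624$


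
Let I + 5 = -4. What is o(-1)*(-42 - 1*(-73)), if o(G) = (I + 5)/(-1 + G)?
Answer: 62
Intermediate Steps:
I = -9 (I = -5 - 4 = -9)
o(G) = -4/(-1 + G) (o(G) = (-9 + 5)/(-1 + G) = -4/(-1 + G))
o(-1)*(-42 - 1*(-73)) = (-4/(-1 - 1))*(-42 - 1*(-73)) = (-4/(-2))*(-42 + 73) = -4*(-½)*31 = 2*31 = 62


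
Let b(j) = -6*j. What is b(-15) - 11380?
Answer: -11290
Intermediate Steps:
b(-15) - 11380 = -6*(-15) - 11380 = 90 - 11380 = -11290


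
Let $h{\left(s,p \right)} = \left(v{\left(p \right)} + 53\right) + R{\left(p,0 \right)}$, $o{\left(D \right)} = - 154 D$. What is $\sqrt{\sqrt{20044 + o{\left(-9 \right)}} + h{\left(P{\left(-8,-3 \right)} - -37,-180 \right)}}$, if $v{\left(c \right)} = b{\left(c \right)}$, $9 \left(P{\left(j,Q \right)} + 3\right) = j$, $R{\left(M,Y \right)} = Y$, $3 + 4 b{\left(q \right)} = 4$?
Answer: $\frac{\sqrt{213 + 4 \sqrt{21430}}}{2} \approx 14.129$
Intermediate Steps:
$b{\left(q \right)} = \frac{1}{4}$ ($b{\left(q \right)} = - \frac{3}{4} + \frac{1}{4} \cdot 4 = - \frac{3}{4} + 1 = \frac{1}{4}$)
$P{\left(j,Q \right)} = -3 + \frac{j}{9}$
$v{\left(c \right)} = \frac{1}{4}$
$h{\left(s,p \right)} = \frac{213}{4}$ ($h{\left(s,p \right)} = \left(\frac{1}{4} + 53\right) + 0 = \frac{213}{4} + 0 = \frac{213}{4}$)
$\sqrt{\sqrt{20044 + o{\left(-9 \right)}} + h{\left(P{\left(-8,-3 \right)} - -37,-180 \right)}} = \sqrt{\sqrt{20044 - -1386} + \frac{213}{4}} = \sqrt{\sqrt{20044 + 1386} + \frac{213}{4}} = \sqrt{\sqrt{21430} + \frac{213}{4}} = \sqrt{\frac{213}{4} + \sqrt{21430}}$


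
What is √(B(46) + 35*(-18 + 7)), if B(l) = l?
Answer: I*√339 ≈ 18.412*I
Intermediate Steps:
√(B(46) + 35*(-18 + 7)) = √(46 + 35*(-18 + 7)) = √(46 + 35*(-11)) = √(46 - 385) = √(-339) = I*√339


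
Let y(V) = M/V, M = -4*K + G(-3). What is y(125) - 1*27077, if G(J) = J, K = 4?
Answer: -3384644/125 ≈ -27077.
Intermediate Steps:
M = -19 (M = -4*4 - 3 = -16 - 3 = -19)
y(V) = -19/V
y(125) - 1*27077 = -19/125 - 1*27077 = -19*1/125 - 27077 = -19/125 - 27077 = -3384644/125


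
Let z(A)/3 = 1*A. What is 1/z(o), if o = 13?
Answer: 1/39 ≈ 0.025641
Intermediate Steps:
z(A) = 3*A (z(A) = 3*(1*A) = 3*A)
1/z(o) = 1/(3*13) = 1/39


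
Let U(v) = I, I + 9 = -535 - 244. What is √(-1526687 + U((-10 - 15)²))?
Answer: 5*I*√61099 ≈ 1235.9*I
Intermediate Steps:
I = -788 (I = -9 + (-535 - 244) = -9 - 779 = -788)
U(v) = -788
√(-1526687 + U((-10 - 15)²)) = √(-1526687 - 788) = √(-1527475) = 5*I*√61099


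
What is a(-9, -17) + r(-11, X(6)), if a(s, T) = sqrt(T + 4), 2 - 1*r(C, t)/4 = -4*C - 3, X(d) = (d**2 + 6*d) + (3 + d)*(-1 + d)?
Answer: -156 + I*sqrt(13) ≈ -156.0 + 3.6056*I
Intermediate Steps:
X(d) = d**2 + 6*d + (-1 + d)*(3 + d) (X(d) = (d**2 + 6*d) + (-1 + d)*(3 + d) = d**2 + 6*d + (-1 + d)*(3 + d))
r(C, t) = 20 + 16*C (r(C, t) = 8 - 4*(-4*C - 3) = 8 - 4*(-3 - 4*C) = 8 + (12 + 16*C) = 20 + 16*C)
a(s, T) = sqrt(4 + T)
a(-9, -17) + r(-11, X(6)) = sqrt(4 - 17) + (20 + 16*(-11)) = sqrt(-13) + (20 - 176) = I*sqrt(13) - 156 = -156 + I*sqrt(13)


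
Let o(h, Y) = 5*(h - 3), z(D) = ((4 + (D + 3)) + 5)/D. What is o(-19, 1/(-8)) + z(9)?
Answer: -323/3 ≈ -107.67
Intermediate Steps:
z(D) = (12 + D)/D (z(D) = ((4 + (3 + D)) + 5)/D = ((7 + D) + 5)/D = (12 + D)/D)
o(h, Y) = -15 + 5*h (o(h, Y) = 5*(-3 + h) = -15 + 5*h)
o(-19, 1/(-8)) + z(9) = (-15 + 5*(-19)) + (12 + 9)/9 = (-15 - 95) + (1/9)*21 = -110 + 7/3 = -323/3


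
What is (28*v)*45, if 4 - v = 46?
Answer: -52920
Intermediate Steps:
v = -42 (v = 4 - 1*46 = 4 - 46 = -42)
(28*v)*45 = (28*(-42))*45 = -1176*45 = -52920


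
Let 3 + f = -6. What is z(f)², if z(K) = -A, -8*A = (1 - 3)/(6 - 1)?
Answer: 1/400 ≈ 0.0025000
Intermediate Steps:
f = -9 (f = -3 - 6 = -9)
A = 1/20 (A = -(1 - 3)/(8*(6 - 1)) = -(-1)/(4*5) = -⅛*(-⅖) = 1/20 ≈ 0.050000)
z(K) = -1/20 (z(K) = -1*1/20 = -1/20)
z(f)² = (-1/20)² = 1/400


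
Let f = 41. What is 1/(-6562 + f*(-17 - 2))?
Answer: -1/7341 ≈ -0.00013622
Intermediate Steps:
1/(-6562 + f*(-17 - 2)) = 1/(-6562 + 41*(-17 - 2)) = 1/(-6562 + 41*(-19)) = 1/(-6562 - 779) = 1/(-7341) = -1/7341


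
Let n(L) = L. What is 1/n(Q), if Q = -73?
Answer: -1/73 ≈ -0.013699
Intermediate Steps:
1/n(Q) = 1/(-73) = -1/73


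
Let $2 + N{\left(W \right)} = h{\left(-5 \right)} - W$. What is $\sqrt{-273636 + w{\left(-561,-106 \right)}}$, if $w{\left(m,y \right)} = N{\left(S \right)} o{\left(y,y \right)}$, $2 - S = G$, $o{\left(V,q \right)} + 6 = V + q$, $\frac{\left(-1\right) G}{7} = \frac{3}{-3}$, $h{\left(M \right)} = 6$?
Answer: $3 i \sqrt{30622} \approx 524.97 i$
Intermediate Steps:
$G = 7$ ($G = - 7 \frac{3}{-3} = - 7 \cdot 3 \left(- \frac{1}{3}\right) = \left(-7\right) \left(-1\right) = 7$)
$o{\left(V,q \right)} = -6 + V + q$ ($o{\left(V,q \right)} = -6 + \left(V + q\right) = -6 + V + q$)
$S = -5$ ($S = 2 - 7 = -5$)
$N{\left(W \right)} = 4 - W$ ($N{\left(W \right)} = -2 - \left(-6 + W\right) = 4 - W$)
$w{\left(m,y \right)} = -54 + 18 y$ ($w{\left(m,y \right)} = \left(4 - -5\right) \left(-6 + y + y\right) = \left(4 + 5\right) \left(-6 + 2 y\right) = 9 \left(-6 + 2 y\right) = -54 + 18 y$)
$\sqrt{-273636 + w{\left(-561,-106 \right)}} = \sqrt{-273636 + \left(-54 + 18 \left(-106\right)\right)} = \sqrt{-273636 - 1962} = \sqrt{-275598} = 3 i \sqrt{30622}$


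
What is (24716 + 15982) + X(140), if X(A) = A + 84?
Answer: 40922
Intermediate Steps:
X(A) = 84 + A
(24716 + 15982) + X(140) = (24716 + 15982) + (84 + 140) = 40698 + 224 = 40922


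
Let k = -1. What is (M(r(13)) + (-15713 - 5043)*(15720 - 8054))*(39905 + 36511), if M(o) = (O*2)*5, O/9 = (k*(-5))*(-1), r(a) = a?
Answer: -12159004129536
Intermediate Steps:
O = -45 (O = 9*(-1*(-5)*(-1)) = 9*(5*(-1)) = 9*(-5) = -45)
M(o) = -450 (M(o) = -45*2*5 = -90*5 = -450)
(M(r(13)) + (-15713 - 5043)*(15720 - 8054))*(39905 + 36511) = (-450 + (-15713 - 5043)*(15720 - 8054))*(39905 + 36511) = (-450 - 20756*7666)*76416 = (-450 - 159115496)*76416 = -159115946*76416 = -12159004129536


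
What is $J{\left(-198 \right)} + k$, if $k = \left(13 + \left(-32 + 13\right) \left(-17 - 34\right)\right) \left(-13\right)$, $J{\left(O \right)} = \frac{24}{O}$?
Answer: $- \frac{421282}{33} \approx -12766.0$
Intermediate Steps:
$k = -12766$ ($k = \left(13 - -969\right) \left(-13\right) = \left(13 + 969\right) \left(-13\right) = 982 \left(-13\right) = -12766$)
$J{\left(-198 \right)} + k = \frac{24}{-198} - 12766 = 24 \left(- \frac{1}{198}\right) - 12766 = - \frac{4}{33} - 12766 = - \frac{421282}{33}$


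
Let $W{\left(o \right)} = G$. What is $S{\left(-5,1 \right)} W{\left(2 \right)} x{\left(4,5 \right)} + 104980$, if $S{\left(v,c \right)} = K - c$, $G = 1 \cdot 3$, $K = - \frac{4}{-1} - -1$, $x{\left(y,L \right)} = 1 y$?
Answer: $105028$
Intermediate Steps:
$x{\left(y,L \right)} = y$
$K = 5$ ($K = \left(-4\right) \left(-1\right) + 1 = 4 + 1 = 5$)
$G = 3$
$S{\left(v,c \right)} = 5 - c$
$W{\left(o \right)} = 3$
$S{\left(-5,1 \right)} W{\left(2 \right)} x{\left(4,5 \right)} + 104980 = \left(5 - 1\right) 3 \cdot 4 + 104980 = 4 \cdot 3 \cdot 4 + 104980 = 12 \cdot 4 + 104980 = 48 + 104980 = 105028$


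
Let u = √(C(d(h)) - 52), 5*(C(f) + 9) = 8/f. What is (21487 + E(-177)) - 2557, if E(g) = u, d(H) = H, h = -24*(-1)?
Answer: 18930 + I*√13710/15 ≈ 18930.0 + 7.806*I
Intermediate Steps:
h = 24 (h = -4*(-6) = 24)
C(f) = -9 + 8/(5*f) (C(f) = -9 + (8/f)/5 = -9 + 8/(5*f))
u = I*√13710/15 (u = √((-9 + (8/5)/24) - 52) = √((-9 + (8/5)*(1/24)) - 52) = √((-9 + 1/15) - 52) = √(-134/15 - 52) = √(-914/15) = I*√13710/15 ≈ 7.806*I)
E(g) = I*√13710/15
(21487 + E(-177)) - 2557 = (21487 + I*√13710/15) - 2557 = 18930 + I*√13710/15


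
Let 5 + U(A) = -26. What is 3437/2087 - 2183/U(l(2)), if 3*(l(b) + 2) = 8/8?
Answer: 4662468/64697 ≈ 72.066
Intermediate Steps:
l(b) = -5/3 (l(b) = -2 + (8/8)/3 = -2 + (8*(⅛))/3 = -2 + (⅓)*1 = -2 + ⅓ = -5/3)
U(A) = -31 (U(A) = -5 - 26 = -31)
3437/2087 - 2183/U(l(2)) = 3437/2087 - 2183/(-31) = 3437*(1/2087) - 2183*(-1/31) = 3437/2087 + 2183/31 = 4662468/64697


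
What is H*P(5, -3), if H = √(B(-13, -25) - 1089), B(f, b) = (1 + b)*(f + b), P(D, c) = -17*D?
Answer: -85*I*√177 ≈ -1130.9*I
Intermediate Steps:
B(f, b) = (1 + b)*(b + f)
H = I*√177 (H = √((-25 - 13 + (-25)² - 25*(-13)) - 1089) = √((-25 - 13 + 625 + 325) - 1089) = √(912 - 1089) = √(-177) = I*√177 ≈ 13.304*I)
H*P(5, -3) = (I*√177)*(-17*5) = (I*√177)*(-85) = -85*I*√177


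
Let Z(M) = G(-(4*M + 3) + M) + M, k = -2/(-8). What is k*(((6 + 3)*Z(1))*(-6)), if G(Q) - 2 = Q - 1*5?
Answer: 108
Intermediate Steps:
k = ¼ (k = -2*(-⅛) = ¼ ≈ 0.25000)
G(Q) = -3 + Q (G(Q) = 2 + (Q - 1*5) = 2 + (Q - 5) = 2 + (-5 + Q) = -3 + Q)
Z(M) = -6 - 2*M (Z(M) = (-3 + (-(4*M + 3) + M)) + M = (-3 + (-(3 + 4*M) + M)) + M = (-3 + ((-3 - 4*M) + M)) + M = (-3 + (-3 - 3*M)) + M = (-6 - 3*M) + M = -6 - 2*M)
k*(((6 + 3)*Z(1))*(-6)) = (((6 + 3)*(-6 - 2*1))*(-6))/4 = ((9*(-6 - 2))*(-6))/4 = ((9*(-8))*(-6))/4 = (-72*(-6))/4 = (¼)*432 = 108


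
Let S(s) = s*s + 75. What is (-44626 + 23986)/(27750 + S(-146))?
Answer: -20640/49141 ≈ -0.42002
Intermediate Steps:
S(s) = 75 + s² (S(s) = s² + 75 = 75 + s²)
(-44626 + 23986)/(27750 + S(-146)) = (-44626 + 23986)/(27750 + (75 + (-146)²)) = -20640/(27750 + (75 + 21316)) = -20640/(27750 + 21391) = -20640/49141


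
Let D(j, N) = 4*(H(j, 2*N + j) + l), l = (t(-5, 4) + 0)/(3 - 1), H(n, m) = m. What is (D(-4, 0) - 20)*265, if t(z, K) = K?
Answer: -7420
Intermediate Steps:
l = 2 (l = (4 + 0)/(3 - 1) = 4/2 = 4*(½) = 2)
D(j, N) = 8 + 4*j + 8*N (D(j, N) = 4*((2*N + j) + 2) = 4*((j + 2*N) + 2) = 4*(2 + j + 2*N) = 8 + 4*j + 8*N)
(D(-4, 0) - 20)*265 = ((8 + 4*(-4) + 8*0) - 20)*265 = ((8 - 16 + 0) - 20)*265 = (-8 - 20)*265 = -28*265 = -7420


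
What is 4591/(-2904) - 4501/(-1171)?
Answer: 7694843/3400584 ≈ 2.2628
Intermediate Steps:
4591/(-2904) - 4501/(-1171) = 4591*(-1/2904) - 4501*(-1/1171) = -4591/2904 + 4501/1171 = 7694843/3400584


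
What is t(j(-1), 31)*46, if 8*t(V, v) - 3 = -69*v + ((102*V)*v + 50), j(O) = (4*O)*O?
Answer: 121463/2 ≈ 60732.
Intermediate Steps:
j(O) = 4*O²
t(V, v) = 53/8 - 69*v/8 + 51*V*v/4 (t(V, v) = 3/8 + (-69*v + ((102*V)*v + 50))/8 = 3/8 + (-69*v + (102*V*v + 50))/8 = 3/8 + (-69*v + (50 + 102*V*v))/8 = 3/8 + (50 - 69*v + 102*V*v)/8 = 3/8 + (25/4 - 69*v/8 + 51*V*v/4) = 53/8 - 69*v/8 + 51*V*v/4)
t(j(-1), 31)*46 = (53/8 - 69/8*31 + (51/4)*(4*(-1)²)*31)*46 = (53/8 - 2139/8 + (51/4)*(4*1)*31)*46 = (53/8 - 2139/8 + (51/4)*4*31)*46 = (53/8 - 2139/8 + 1581)*46 = (5281/4)*46 = 121463/2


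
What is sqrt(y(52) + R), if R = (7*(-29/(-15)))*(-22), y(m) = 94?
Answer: 4*I*sqrt(2865)/15 ≈ 14.274*I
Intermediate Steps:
R = -4466/15 (R = (7*(-29*(-1/15)))*(-22) = (7*(29/15))*(-22) = (203/15)*(-22) = -4466/15 ≈ -297.73)
sqrt(y(52) + R) = sqrt(94 - 4466/15) = sqrt(-3056/15) = 4*I*sqrt(2865)/15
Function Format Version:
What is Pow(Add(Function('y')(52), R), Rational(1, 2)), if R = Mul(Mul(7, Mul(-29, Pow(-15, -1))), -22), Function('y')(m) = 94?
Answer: Mul(Rational(4, 15), I, Pow(2865, Rational(1, 2))) ≈ Mul(14.274, I)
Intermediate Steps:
R = Rational(-4466, 15) (R = Mul(Mul(7, Mul(-29, Rational(-1, 15))), -22) = Mul(Mul(7, Rational(29, 15)), -22) = Mul(Rational(203, 15), -22) = Rational(-4466, 15) ≈ -297.73)
Pow(Add(Function('y')(52), R), Rational(1, 2)) = Pow(Add(94, Rational(-4466, 15)), Rational(1, 2)) = Pow(Rational(-3056, 15), Rational(1, 2)) = Mul(Rational(4, 15), I, Pow(2865, Rational(1, 2)))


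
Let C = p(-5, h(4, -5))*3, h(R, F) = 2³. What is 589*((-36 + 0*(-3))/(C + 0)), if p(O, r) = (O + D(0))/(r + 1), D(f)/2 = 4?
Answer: -21204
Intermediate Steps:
D(f) = 8 (D(f) = 2*4 = 8)
h(R, F) = 8
p(O, r) = (8 + O)/(1 + r) (p(O, r) = (O + 8)/(r + 1) = (8 + O)/(1 + r))
C = 1 (C = ((8 - 5)/(1 + 8))*3 = (3/9)*3 = ((⅑)*3)*3 = (⅓)*3 = 1)
589*((-36 + 0*(-3))/(C + 0)) = 589*((-36 + 0*(-3))/(1 + 0)) = 589*((-36 + 0)/1) = 589*(-36*1) = 589*(-36) = -21204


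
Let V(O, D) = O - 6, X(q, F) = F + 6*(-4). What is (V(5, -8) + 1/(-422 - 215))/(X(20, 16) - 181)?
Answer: 638/120393 ≈ 0.0052993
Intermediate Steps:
X(q, F) = -24 + F (X(q, F) = F - 24 = -24 + F)
V(O, D) = -6 + O
(V(5, -8) + 1/(-422 - 215))/(X(20, 16) - 181) = ((-6 + 5) + 1/(-422 - 215))/((-24 + 16) - 181) = (-1 + 1/(-637))/(-8 - 181) = (-1 - 1/637)/(-189) = -638/637*(-1/189) = 638/120393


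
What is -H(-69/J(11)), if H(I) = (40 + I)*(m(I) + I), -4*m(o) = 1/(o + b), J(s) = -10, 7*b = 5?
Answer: -8583169/26650 ≈ -322.07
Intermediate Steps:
b = 5/7 (b = (⅐)*5 = 5/7 ≈ 0.71429)
m(o) = -1/(4*(5/7 + o)) (m(o) = -1/(4*(o + 5/7)) = -1/(4*(5/7 + o)))
H(I) = (40 + I)*(I - 7/(20 + 28*I)) (H(I) = (40 + I)*(-7/(20 + 28*I) + I) = (40 + I)*(I - 7/(20 + 28*I)))
-H(-69/J(11)) = -(-280 + 28*(-69/(-10))³ + 793*(-69/(-10)) + 1140*(-69/(-10))²)/(4*(5 + 7*(-69/(-10)))) = -(-280 + 28*(-69*(-⅒))³ + 793*(-69*(-⅒)) + 1140*(-69*(-⅒))²)/(4*(5 + 7*(-69*(-⅒)))) = -(-280 + 28*(69/10)³ + 793*(69/10) + 1140*(69/10)²)/(4*(5 + 7*(69/10))) = -(-280 + 28*(328509/1000) + 54717/10 + 1140*(4761/100))/(4*(5 + 483/10)) = -(-280 + 2299563/250 + 54717/10 + 271377/5)/(4*533/10) = -10*8583169/(4*533*125) = -1*8583169/26650 = -8583169/26650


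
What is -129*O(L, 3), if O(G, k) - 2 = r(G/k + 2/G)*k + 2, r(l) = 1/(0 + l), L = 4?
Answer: -7998/11 ≈ -727.09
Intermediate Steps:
r(l) = 1/l
O(G, k) = 4 + k/(2/G + G/k) (O(G, k) = 2 + (k/(G/k + 2/G) + 2) = 2 + (k/(2/G + G/k) + 2) = 2 + (2 + k/(2/G + G/k)) = 4 + k/(2/G + G/k))
-129*O(L, 3) = -129*(4 + 3/(2/4 + 4/3)) = -129*(4 + 3/(2*(¼) + 4*(⅓))) = -129*(4 + 3/(½ + 4/3)) = -129*(4 + 3/(11/6)) = -129*(4 + 3*(6/11)) = -129*(4 + 18/11) = -129*62/11 = -7998/11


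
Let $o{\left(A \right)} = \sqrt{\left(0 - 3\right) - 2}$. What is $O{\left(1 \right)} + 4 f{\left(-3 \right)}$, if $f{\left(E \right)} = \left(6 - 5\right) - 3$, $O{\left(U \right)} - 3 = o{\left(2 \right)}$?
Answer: $-5 + i \sqrt{5} \approx -5.0 + 2.2361 i$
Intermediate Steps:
$o{\left(A \right)} = i \sqrt{5}$ ($o{\left(A \right)} = \sqrt{-3 - 2} = \sqrt{-5} = i \sqrt{5}$)
$O{\left(U \right)} = 3 + i \sqrt{5}$
$f{\left(E \right)} = -2$ ($f{\left(E \right)} = 1 - 3 = -2$)
$O{\left(1 \right)} + 4 f{\left(-3 \right)} = \left(3 + i \sqrt{5}\right) + 4 \left(-2\right) = \left(3 + i \sqrt{5}\right) - 8 = -5 + i \sqrt{5}$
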